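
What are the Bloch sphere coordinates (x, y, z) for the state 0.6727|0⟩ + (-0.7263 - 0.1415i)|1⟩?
(-0.9772, -0.1904, -0.09501)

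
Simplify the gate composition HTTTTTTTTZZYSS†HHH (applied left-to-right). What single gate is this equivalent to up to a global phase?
Y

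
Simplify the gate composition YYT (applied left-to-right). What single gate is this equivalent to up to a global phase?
T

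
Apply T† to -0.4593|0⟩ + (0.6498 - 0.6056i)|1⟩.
-0.4593|0⟩ + (0.03125 - 0.8877i)|1⟩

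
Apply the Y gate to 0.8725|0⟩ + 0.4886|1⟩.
-0.4886i|0⟩ + 0.8725i|1⟩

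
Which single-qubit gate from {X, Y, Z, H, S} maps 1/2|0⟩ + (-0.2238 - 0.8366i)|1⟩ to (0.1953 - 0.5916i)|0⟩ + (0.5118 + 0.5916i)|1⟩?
H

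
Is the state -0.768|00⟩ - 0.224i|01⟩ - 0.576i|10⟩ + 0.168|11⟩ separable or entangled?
Separable

Writing the state as a|00⟩ + b|01⟩ + c|10⟩ + d|11⟩, it is a product state iff ad − bc = 0.
Here (a, b, c, d) = (-0.768, -0.224i, -0.576i, 0.168): ad − bc = (-0.768)(0.168) − (-0.224i)(-0.576i) = 0, so the state is separable.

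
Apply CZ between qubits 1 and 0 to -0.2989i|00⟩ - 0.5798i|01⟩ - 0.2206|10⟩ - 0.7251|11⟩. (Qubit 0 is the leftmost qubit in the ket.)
-0.2989i|00⟩ - 0.5798i|01⟩ - 0.2206|10⟩ + 0.7251|11⟩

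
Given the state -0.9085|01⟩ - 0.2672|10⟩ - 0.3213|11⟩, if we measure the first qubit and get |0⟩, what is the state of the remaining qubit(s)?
-|1⟩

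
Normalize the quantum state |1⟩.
|1⟩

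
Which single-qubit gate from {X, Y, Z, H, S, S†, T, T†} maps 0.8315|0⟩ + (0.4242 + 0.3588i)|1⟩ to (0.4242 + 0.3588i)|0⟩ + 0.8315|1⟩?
X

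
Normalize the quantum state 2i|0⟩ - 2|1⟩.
(1/√2)i|0⟩ - 1/√2|1⟩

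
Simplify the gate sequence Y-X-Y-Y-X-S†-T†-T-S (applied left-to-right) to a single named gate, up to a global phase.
Y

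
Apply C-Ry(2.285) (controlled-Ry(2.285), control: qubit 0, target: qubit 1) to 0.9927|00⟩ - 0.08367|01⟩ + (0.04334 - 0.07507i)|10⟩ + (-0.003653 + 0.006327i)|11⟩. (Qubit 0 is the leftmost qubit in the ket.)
0.9927|00⟩ - 0.08367|01⟩ + (0.02132 - 0.03693i)|10⟩ + (0.03791 - 0.06566i)|11⟩

C-Ry(2.285) leaves the control-|0⟩ kets |00⟩, |01⟩ unchanged and applies Ry(2.285) to qubit 1 on the control-|1⟩ pair (|10⟩, |11⟩).
Ry(2.285) = [[cos(θ/2), −sin(θ/2)], [sin(θ/2), cos(θ/2)]]; θ = 2.285, cos(θ/2) ≈ 0.415322, sin(θ/2) ≈ 0.909675.
With a = amp(|10⟩) = (0.04334 - 0.07507i) and b = amp(|11⟩) = (-0.003653 + 0.006327i):
new amp(|10⟩) = (0.415322)·a + (-0.909675)·b = (0.02132 - 0.03693i)
new amp(|11⟩) = (0.909675)·a + (0.415322)·b = (0.03791 - 0.06566i)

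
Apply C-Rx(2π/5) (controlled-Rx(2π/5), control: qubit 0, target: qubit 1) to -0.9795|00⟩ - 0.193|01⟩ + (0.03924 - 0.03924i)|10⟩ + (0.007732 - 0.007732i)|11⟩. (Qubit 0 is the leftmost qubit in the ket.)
-0.9795|00⟩ - 0.193|01⟩ + (0.0272 - 0.03629i)|10⟩ + (-0.01681 - 0.02932i)|11⟩

C-Rx(2π/5) leaves the control-|0⟩ kets |00⟩, |01⟩ unchanged and applies Rx(2π/5) to qubit 1 on the control-|1⟩ pair (|10⟩, |11⟩).
Rx(2π/5) = [[cos(θ/2), −i·sin(θ/2)], [−i·sin(θ/2), cos(θ/2)]]; θ = 2π/5, cos(θ/2) ≈ 0.809017, sin(θ/2) ≈ 0.587785.
With a = amp(|10⟩) = (0.03924 - 0.03924i) and b = amp(|11⟩) = (0.007732 - 0.007732i):
new amp(|10⟩) = (0.809017)·a + (-0.587785i)·b = (0.0272 - 0.03629i)
new amp(|11⟩) = (-0.587785i)·a + (0.809017)·b = (-0.01681 - 0.02932i)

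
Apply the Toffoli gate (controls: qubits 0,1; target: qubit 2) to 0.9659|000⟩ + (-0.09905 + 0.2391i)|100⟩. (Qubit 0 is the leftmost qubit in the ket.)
0.9659|000⟩ + (-0.09905 + 0.2391i)|100⟩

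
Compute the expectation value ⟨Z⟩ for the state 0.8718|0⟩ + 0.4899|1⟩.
0.52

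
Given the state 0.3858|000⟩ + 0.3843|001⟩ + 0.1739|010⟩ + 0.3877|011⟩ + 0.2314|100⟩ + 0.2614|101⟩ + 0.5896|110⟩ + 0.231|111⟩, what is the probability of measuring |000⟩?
0.1488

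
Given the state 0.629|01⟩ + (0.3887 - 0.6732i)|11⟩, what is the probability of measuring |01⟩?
0.3956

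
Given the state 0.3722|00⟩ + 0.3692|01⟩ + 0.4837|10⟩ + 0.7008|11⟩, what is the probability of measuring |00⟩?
0.1385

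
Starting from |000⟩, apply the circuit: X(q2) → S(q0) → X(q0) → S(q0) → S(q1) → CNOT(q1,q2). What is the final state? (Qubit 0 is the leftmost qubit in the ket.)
i|101⟩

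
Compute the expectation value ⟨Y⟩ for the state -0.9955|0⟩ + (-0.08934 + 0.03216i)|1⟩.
-0.06403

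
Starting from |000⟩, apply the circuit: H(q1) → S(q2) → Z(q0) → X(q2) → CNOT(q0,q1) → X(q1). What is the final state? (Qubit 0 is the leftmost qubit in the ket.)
1/√2|001⟩ + 1/√2|011⟩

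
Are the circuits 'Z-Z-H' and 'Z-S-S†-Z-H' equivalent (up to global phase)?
Yes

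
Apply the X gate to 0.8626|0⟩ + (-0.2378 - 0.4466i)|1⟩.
(-0.2378 - 0.4466i)|0⟩ + 0.8626|1⟩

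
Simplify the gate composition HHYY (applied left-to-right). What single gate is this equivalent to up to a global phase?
I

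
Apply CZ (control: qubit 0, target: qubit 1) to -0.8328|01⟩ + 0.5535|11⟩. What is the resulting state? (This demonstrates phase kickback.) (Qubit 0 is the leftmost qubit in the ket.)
-0.8328|01⟩ - 0.5535|11⟩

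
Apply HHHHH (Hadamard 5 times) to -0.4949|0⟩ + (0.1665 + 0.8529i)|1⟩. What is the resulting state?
(-0.2322 + 0.6031i)|0⟩ + (-0.4677 - 0.6031i)|1⟩

H² = I, so H^5 = H: a single Hadamard. With (a, b) = (-0.4949, (0.1665 + 0.8529i)), H gives ((a + b)/√2, (a − b)/√2) = ((-0.2322 + 0.6031i), (-0.4677 - 0.6031i)).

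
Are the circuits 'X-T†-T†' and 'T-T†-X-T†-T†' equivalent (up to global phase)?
Yes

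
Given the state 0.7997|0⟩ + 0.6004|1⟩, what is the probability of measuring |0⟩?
0.6395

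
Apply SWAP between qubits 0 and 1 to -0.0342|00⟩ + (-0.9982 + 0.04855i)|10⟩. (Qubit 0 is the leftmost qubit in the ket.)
-0.0342|00⟩ + (-0.9982 + 0.04855i)|01⟩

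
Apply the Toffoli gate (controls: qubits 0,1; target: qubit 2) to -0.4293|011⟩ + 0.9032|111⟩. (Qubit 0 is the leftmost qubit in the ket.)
-0.4293|011⟩ + 0.9032|110⟩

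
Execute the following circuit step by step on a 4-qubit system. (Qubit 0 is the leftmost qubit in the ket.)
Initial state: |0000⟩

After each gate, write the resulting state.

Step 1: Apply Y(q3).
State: i|0001⟩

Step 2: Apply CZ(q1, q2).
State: i|0001⟩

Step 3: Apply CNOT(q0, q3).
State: i|0001⟩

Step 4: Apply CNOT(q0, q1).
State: i|0001⟩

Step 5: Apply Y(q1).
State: -|0101⟩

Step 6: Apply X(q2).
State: -|0111⟩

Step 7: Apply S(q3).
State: -i|0111⟩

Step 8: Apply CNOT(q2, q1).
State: -i|0011⟩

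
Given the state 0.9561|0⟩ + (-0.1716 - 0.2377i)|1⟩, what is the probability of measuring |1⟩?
0.08595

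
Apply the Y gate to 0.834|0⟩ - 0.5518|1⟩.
0.5518i|0⟩ + 0.834i|1⟩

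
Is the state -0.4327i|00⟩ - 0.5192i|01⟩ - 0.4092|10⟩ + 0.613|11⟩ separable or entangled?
Entangled

Writing the state as a|00⟩ + b|01⟩ + c|10⟩ + d|11⟩, it is a product state iff ad − bc = 0.
Here (a, b, c, d) = (-0.4327i, -0.5192i, -0.4092, 0.613): ad − bc = (-0.4327i)(0.613) − (-0.5192i)(-0.4092) = -0.4777i ≠ 0, so the state is entangled.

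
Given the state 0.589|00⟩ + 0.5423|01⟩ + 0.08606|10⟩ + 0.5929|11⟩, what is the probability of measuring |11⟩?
0.3515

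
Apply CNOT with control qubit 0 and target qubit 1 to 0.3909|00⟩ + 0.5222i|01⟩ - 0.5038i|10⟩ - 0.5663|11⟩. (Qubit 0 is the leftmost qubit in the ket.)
0.3909|00⟩ + 0.5222i|01⟩ - 0.5663|10⟩ - 0.5038i|11⟩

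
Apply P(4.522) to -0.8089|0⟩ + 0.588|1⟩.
-0.8089|0⟩ + (-0.1113 - 0.5774i)|1⟩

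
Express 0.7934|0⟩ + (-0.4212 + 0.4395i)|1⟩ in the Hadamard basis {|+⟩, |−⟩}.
(0.2632 + 0.3108i)|+⟩ + (0.8589 - 0.3108i)|−⟩

With |ψ⟩ = α|0⟩ + β|1⟩, the Hadamard-basis coefficients are ⟨+|ψ⟩ = (α + β)/√2 and ⟨−|ψ⟩ = (α − β)/√2.
Here α = 0.7934, β = (-0.4212 + 0.4395i): (α + β)/√2 = (0.2632 + 0.3108i), (α − β)/√2 = (0.8589 - 0.3108i).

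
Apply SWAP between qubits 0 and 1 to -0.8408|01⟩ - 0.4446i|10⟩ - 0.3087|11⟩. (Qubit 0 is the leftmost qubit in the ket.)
-0.4446i|01⟩ - 0.8408|10⟩ - 0.3087|11⟩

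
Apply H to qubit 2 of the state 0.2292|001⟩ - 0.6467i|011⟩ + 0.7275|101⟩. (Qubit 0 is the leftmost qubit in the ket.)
0.1621|000⟩ - 0.1621|001⟩ - 0.4573i|010⟩ + 0.4573i|011⟩ + 0.5144|100⟩ - 0.5144|101⟩

H on qubit 2 mixes each pair of kets that differ only in qubit 2: amplitudes (a, b) of (|…0…⟩, |…1…⟩) become ((a + b)/√2, (a − b)/√2). Kets absent from the input have amplitude 0.
(|000⟩, |001⟩): (a, b) = (0, 0.2292) → (0.1621, -0.1621)
(|010⟩, |011⟩): (a, b) = (0, -0.6467i) → (-0.4573i, 0.4573i)
(|100⟩, |101⟩): (a, b) = (0, 0.7275) → (0.5144, -0.5144)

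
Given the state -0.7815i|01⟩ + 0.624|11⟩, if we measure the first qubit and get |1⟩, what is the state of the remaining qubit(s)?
|1⟩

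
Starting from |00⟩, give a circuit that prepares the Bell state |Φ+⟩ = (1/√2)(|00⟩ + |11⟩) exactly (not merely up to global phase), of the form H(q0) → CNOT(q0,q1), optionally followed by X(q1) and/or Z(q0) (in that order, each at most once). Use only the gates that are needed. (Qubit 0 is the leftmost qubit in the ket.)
H(q0) → CNOT(q0,q1)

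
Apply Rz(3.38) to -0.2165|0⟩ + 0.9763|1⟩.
(0.02575 + 0.215i)|0⟩ + (-0.1161 + 0.9694i)|1⟩

Rz(3.38) = [[e^(−iθ/2), 0], [0, e^(iθ/2)]] with e^(±iθ/2) = cos(θ/2) ± i·sin(θ/2); θ = 3.38, cos(θ/2) ≈ -0.118922, sin(θ/2) ≈ 0.992904.
With a = amp(|0⟩) = -0.2165 and b = amp(|1⟩) = 0.9763:
new amp(|0⟩) = (-0.118922 - 0.992904i)·a = (0.02575 + 0.215i)
new amp(|1⟩) = (-0.118922 + 0.992904i)·b = (-0.1161 + 0.9694i)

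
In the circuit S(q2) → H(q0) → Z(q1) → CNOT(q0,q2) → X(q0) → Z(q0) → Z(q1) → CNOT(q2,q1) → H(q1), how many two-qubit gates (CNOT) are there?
2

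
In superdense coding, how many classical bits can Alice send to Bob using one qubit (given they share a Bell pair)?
2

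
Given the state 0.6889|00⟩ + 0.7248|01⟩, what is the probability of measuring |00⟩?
0.4746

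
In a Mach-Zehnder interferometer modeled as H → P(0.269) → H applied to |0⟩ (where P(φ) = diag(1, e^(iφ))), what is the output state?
(0.982 + 0.1329i)|0⟩ + (0.01798 - 0.1329i)|1⟩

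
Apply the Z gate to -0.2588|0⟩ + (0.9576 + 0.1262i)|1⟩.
-0.2588|0⟩ + (-0.9576 - 0.1262i)|1⟩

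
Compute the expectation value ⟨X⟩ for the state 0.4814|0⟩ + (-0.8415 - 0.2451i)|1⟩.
-0.8102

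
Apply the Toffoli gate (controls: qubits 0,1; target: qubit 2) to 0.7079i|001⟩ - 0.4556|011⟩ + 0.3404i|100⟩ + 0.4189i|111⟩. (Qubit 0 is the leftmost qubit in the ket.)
0.7079i|001⟩ - 0.4556|011⟩ + 0.3404i|100⟩ + 0.4189i|110⟩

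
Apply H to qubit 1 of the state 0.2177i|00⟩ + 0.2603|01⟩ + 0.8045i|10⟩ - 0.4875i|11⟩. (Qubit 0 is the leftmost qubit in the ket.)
(0.1841 + 0.1539i)|00⟩ + (-0.1841 + 0.1539i)|01⟩ + 0.2242i|10⟩ + 0.9136i|11⟩

H on qubit 1 mixes each pair of kets that differ only in qubit 1: amplitudes (a, b) of (|…0…⟩, |…1…⟩) become ((a + b)/√2, (a − b)/√2). Kets absent from the input have amplitude 0.
(|00⟩, |01⟩): (a, b) = (0.2177i, 0.2603) → ((0.1841 + 0.1539i), (-0.1841 + 0.1539i))
(|10⟩, |11⟩): (a, b) = (0.8045i, -0.4875i) → (0.2242i, 0.9136i)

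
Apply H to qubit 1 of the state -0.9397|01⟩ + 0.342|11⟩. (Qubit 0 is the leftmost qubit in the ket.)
-0.6645|00⟩ + 0.6645|01⟩ + 0.2418|10⟩ - 0.2418|11⟩

H on qubit 1 mixes each pair of kets that differ only in qubit 1: amplitudes (a, b) of (|…0…⟩, |…1…⟩) become ((a + b)/√2, (a − b)/√2). Kets absent from the input have amplitude 0.
(|00⟩, |01⟩): (a, b) = (0, -0.9397) → (-0.6645, 0.6645)
(|10⟩, |11⟩): (a, b) = (0, 0.342) → (0.2418, -0.2418)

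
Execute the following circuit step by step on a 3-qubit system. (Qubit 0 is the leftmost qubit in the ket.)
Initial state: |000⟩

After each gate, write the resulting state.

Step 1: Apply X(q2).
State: |001⟩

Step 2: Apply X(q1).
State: |011⟩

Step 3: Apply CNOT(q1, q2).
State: |010⟩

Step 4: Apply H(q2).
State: 1/√2|010⟩ + 1/√2|011⟩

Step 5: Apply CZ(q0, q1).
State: 1/√2|010⟩ + 1/√2|011⟩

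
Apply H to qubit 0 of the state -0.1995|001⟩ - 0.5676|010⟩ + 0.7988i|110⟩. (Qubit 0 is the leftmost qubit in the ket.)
-0.1411|001⟩ + (-0.4014 + 0.5648i)|010⟩ - 0.1411|101⟩ + (-0.4014 - 0.5648i)|110⟩

H on qubit 0 mixes each pair of kets that differ only in qubit 0: amplitudes (a, b) of (|…0…⟩, |…1…⟩) become ((a + b)/√2, (a − b)/√2). Kets absent from the input have amplitude 0.
(|001⟩, |101⟩): (a, b) = (-0.1995, 0) → (-0.1411, -0.1411)
(|010⟩, |110⟩): (a, b) = (-0.5676, 0.7988i) → ((-0.4014 + 0.5648i), (-0.4014 - 0.5648i))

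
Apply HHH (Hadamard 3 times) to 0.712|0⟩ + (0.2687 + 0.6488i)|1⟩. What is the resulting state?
(0.6935 + 0.4588i)|0⟩ + (0.3135 - 0.4588i)|1⟩

H² = I, so H^3 = H: a single Hadamard. With (a, b) = (0.712, (0.2687 + 0.6488i)), H gives ((a + b)/√2, (a − b)/√2) = ((0.6935 + 0.4588i), (0.3135 - 0.4588i)).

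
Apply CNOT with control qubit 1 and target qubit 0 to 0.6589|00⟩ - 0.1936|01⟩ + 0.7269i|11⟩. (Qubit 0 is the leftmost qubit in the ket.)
0.6589|00⟩ + 0.7269i|01⟩ - 0.1936|11⟩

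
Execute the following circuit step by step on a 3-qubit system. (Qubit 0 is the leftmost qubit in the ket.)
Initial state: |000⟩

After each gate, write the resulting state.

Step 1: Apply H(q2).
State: 1/√2|000⟩ + 1/√2|001⟩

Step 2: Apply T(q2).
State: 1/√2|000⟩ + (1/2 + (1/2)i)|001⟩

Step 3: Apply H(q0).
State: 1/2|000⟩ + (1/√8 + (1/√8)i)|001⟩ + 1/2|100⟩ + (1/√8 + (1/√8)i)|101⟩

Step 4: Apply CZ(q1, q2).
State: 1/2|000⟩ + (1/√8 + (1/√8)i)|001⟩ + 1/2|100⟩ + (1/√8 + (1/√8)i)|101⟩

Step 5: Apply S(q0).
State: 1/2|000⟩ + (1/√8 + (1/√8)i)|001⟩ + (1/2)i|100⟩ + (-1/√8 + (1/√8)i)|101⟩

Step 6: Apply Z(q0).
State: 1/2|000⟩ + (1/√8 + (1/√8)i)|001⟩ - (1/2)i|100⟩ + (1/√8 - (1/√8)i)|101⟩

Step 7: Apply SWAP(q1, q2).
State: 1/2|000⟩ + (1/√8 + (1/√8)i)|010⟩ - (1/2)i|100⟩ + (1/√8 - (1/√8)i)|110⟩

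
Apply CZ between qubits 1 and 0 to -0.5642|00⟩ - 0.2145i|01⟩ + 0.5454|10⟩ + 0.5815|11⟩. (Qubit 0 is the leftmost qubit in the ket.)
-0.5642|00⟩ - 0.2145i|01⟩ + 0.5454|10⟩ - 0.5815|11⟩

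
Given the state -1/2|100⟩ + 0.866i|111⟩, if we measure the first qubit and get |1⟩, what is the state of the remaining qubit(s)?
-0.5|00⟩ + 0.866i|11⟩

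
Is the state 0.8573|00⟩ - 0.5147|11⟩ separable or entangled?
Entangled

Writing the state as a|00⟩ + b|01⟩ + c|10⟩ + d|11⟩, it is a product state iff ad − bc = 0.
Here (a, b, c, d) = (0.8573, 0, 0, -0.5147): ad − bc = (0.8573)(-0.5147) − (0)(0) = -0.4413 ≠ 0, so the state is entangled.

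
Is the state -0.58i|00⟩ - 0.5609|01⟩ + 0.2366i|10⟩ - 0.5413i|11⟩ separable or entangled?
Entangled

Writing the state as a|00⟩ + b|01⟩ + c|10⟩ + d|11⟩, it is a product state iff ad − bc = 0.
Here (a, b, c, d) = (-0.58i, -0.5609, 0.2366i, -0.5413i): ad − bc = (-0.58i)(-0.5413i) − (-0.5609)(0.2366i) = (-0.314 + 0.1327i) ≠ 0, so the state is entangled.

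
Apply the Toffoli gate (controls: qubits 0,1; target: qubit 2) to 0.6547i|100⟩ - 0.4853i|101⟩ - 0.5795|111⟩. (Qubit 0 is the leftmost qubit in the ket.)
0.6547i|100⟩ - 0.4853i|101⟩ - 0.5795|110⟩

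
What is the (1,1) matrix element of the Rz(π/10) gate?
(0.9877 + 0.1564i)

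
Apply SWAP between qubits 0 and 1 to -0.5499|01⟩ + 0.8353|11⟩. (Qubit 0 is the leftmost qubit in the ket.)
-0.5499|10⟩ + 0.8353|11⟩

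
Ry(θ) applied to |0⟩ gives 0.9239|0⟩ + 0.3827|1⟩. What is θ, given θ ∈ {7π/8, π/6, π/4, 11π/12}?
π/4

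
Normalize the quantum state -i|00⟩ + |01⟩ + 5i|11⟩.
-0.1925i|00⟩ + 0.1925|01⟩ + 0.9623i|11⟩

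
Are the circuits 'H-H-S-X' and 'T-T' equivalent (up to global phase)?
No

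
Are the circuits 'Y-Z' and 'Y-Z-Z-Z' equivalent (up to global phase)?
Yes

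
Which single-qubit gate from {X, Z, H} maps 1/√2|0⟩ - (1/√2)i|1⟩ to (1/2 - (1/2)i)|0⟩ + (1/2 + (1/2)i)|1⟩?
H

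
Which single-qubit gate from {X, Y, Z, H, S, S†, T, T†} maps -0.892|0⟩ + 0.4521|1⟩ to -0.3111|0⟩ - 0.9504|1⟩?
H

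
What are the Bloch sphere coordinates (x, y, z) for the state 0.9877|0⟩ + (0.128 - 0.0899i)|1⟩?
(0.2529, -0.1776, 0.9511)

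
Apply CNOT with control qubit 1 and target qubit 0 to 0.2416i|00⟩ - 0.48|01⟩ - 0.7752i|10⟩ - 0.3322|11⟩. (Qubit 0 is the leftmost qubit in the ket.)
0.2416i|00⟩ - 0.3322|01⟩ - 0.7752i|10⟩ - 0.48|11⟩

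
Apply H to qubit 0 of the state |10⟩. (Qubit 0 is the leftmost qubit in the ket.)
1/√2|00⟩ - 1/√2|10⟩

H on qubit 0 mixes each pair of kets that differ only in qubit 0: amplitudes (a, b) of (|…0…⟩, |…1…⟩) become ((a + b)/√2, (a − b)/√2). Kets absent from the input have amplitude 0.
(|00⟩, |10⟩): (a, b) = (0, 1) → (1/√2, -1/√2)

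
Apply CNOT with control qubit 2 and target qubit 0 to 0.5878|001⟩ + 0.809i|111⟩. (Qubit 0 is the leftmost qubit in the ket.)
0.809i|011⟩ + 0.5878|101⟩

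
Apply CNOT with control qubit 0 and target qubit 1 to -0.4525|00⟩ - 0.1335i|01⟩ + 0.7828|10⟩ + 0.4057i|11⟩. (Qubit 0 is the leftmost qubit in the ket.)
-0.4525|00⟩ - 0.1335i|01⟩ + 0.4057i|10⟩ + 0.7828|11⟩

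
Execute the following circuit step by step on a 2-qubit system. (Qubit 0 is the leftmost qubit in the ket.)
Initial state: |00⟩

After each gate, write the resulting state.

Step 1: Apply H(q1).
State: 1/√2|00⟩ + 1/√2|01⟩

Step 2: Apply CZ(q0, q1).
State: 1/√2|00⟩ + 1/√2|01⟩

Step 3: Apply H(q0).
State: 1/2|00⟩ + 1/2|01⟩ + 1/2|10⟩ + 1/2|11⟩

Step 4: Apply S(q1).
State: 1/2|00⟩ + (1/2)i|01⟩ + 1/2|10⟩ + (1/2)i|11⟩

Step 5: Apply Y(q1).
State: 1/2|00⟩ + (1/2)i|01⟩ + 1/2|10⟩ + (1/2)i|11⟩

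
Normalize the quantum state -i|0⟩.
-i|0⟩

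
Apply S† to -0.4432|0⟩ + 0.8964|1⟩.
-0.4432|0⟩ - 0.8964i|1⟩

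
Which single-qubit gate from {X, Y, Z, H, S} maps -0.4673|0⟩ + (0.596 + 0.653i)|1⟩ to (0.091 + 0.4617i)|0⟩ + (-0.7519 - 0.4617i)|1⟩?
H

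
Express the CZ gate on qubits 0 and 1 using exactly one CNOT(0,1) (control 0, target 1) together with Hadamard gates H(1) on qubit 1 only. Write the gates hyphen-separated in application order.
H(1)-CNOT(0,1)-H(1)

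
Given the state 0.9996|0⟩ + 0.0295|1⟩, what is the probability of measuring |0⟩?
0.9992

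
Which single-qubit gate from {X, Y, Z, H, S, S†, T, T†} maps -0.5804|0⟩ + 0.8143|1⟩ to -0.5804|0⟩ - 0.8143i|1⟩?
S†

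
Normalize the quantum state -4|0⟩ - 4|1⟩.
-1/√2|0⟩ - 1/√2|1⟩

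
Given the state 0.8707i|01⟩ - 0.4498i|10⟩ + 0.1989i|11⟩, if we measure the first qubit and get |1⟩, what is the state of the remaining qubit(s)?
-0.9146i|0⟩ + 0.4044i|1⟩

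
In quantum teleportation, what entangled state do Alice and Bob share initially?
Bell state |Φ+⟩ = (|00⟩ + |11⟩)/√2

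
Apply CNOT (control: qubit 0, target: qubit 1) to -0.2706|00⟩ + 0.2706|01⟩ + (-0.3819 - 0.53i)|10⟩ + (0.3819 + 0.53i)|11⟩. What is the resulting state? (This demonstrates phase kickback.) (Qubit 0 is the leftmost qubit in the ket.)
-0.2706|00⟩ + 0.2706|01⟩ + (0.3819 + 0.53i)|10⟩ + (-0.3819 - 0.53i)|11⟩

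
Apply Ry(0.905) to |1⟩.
-0.4372|0⟩ + 0.8994|1⟩

Ry(0.905) = [[cos(θ/2), −sin(θ/2)], [sin(θ/2), cos(θ/2)]]; θ = 0.905, cos(θ/2) ≈ 0.899357, sin(θ/2) ≈ 0.437215.
With a = amp(|0⟩) = 0 and b = amp(|1⟩) = 1:
new amp(|0⟩) = (0.899357)·a + (-0.437215)·b = -0.4372
new amp(|1⟩) = (0.437215)·a + (0.899357)·b = 0.8994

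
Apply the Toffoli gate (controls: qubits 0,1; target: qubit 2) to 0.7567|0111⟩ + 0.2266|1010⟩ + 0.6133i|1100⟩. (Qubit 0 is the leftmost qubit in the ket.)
0.7567|0111⟩ + 0.2266|1010⟩ + 0.6133i|1110⟩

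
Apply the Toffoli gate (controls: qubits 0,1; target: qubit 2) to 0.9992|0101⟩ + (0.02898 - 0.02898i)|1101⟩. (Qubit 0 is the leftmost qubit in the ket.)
0.9992|0101⟩ + (0.02898 - 0.02898i)|1111⟩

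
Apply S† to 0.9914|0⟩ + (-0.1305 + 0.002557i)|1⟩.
0.9914|0⟩ + (0.002557 + 0.1305i)|1⟩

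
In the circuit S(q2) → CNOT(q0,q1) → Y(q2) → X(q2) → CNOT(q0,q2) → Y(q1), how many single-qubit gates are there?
4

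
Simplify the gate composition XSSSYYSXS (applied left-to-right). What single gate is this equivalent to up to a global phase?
S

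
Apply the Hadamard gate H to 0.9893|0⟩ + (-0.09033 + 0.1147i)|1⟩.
(0.6357 + 0.08111i)|0⟩ + (0.7634 - 0.08111i)|1⟩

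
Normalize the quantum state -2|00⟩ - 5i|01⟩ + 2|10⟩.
-0.3482|00⟩ - 0.8704i|01⟩ + 0.3482|10⟩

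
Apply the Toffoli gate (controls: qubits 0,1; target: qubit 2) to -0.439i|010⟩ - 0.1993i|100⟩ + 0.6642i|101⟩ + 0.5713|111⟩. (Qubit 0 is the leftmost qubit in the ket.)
-0.439i|010⟩ - 0.1993i|100⟩ + 0.6642i|101⟩ + 0.5713|110⟩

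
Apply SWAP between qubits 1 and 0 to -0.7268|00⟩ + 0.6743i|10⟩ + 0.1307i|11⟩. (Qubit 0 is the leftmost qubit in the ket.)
-0.7268|00⟩ + 0.6743i|01⟩ + 0.1307i|11⟩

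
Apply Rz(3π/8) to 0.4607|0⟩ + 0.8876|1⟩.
(0.3831 - 0.256i)|0⟩ + (0.738 + 0.4931i)|1⟩

Rz(3π/8) = [[e^(−iθ/2), 0], [0, e^(iθ/2)]] with e^(±iθ/2) = cos(θ/2) ± i·sin(θ/2); θ = 3π/8, cos(θ/2) ≈ 0.83147, sin(θ/2) ≈ 0.55557.
With a = amp(|0⟩) = 0.4607 and b = amp(|1⟩) = 0.8876:
new amp(|0⟩) = (0.83147 - 0.55557i)·a = (0.3831 - 0.256i)
new amp(|1⟩) = (0.83147 + 0.55557i)·b = (0.738 + 0.4931i)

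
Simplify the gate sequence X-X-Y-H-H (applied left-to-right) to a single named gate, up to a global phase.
Y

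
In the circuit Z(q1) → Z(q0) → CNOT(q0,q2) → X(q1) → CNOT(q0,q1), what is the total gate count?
5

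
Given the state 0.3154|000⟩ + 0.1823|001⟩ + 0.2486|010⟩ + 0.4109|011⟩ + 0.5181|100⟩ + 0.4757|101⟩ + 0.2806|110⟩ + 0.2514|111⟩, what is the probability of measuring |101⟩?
0.2263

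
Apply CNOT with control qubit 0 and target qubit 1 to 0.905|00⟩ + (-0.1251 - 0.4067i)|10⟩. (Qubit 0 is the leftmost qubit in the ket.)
0.905|00⟩ + (-0.1251 - 0.4067i)|11⟩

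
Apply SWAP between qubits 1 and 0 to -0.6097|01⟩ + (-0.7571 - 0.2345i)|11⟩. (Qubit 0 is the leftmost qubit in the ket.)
-0.6097|10⟩ + (-0.7571 - 0.2345i)|11⟩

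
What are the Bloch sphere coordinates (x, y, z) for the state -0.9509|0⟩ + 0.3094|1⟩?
(-0.5884, 0, 0.8085)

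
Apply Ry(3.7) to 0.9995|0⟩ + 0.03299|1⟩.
-0.3072|0⟩ + 0.9517|1⟩

Ry(3.7) = [[cos(θ/2), −sin(θ/2)], [sin(θ/2), cos(θ/2)]]; θ = 3.7, cos(θ/2) ≈ -0.27559, sin(θ/2) ≈ 0.961275.
With a = amp(|0⟩) = 0.9995 and b = amp(|1⟩) = 0.03299:
new amp(|0⟩) = (-0.27559)·a + (-0.961275)·b = -0.3072
new amp(|1⟩) = (0.961275)·a + (-0.27559)·b = 0.9517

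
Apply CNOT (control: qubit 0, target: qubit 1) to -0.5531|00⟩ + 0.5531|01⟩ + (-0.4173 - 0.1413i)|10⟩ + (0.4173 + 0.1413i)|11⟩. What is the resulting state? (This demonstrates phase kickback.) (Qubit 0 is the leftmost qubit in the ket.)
-0.5531|00⟩ + 0.5531|01⟩ + (0.4173 + 0.1413i)|10⟩ + (-0.4173 - 0.1413i)|11⟩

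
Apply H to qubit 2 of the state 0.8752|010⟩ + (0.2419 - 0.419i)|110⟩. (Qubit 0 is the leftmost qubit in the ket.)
0.6189|010⟩ + 0.6189|011⟩ + (0.171 - 0.2963i)|110⟩ + (0.171 - 0.2963i)|111⟩

H on qubit 2 mixes each pair of kets that differ only in qubit 2: amplitudes (a, b) of (|…0…⟩, |…1…⟩) become ((a + b)/√2, (a − b)/√2). Kets absent from the input have amplitude 0.
(|010⟩, |011⟩): (a, b) = (0.8752, 0) → (0.6189, 0.6189)
(|110⟩, |111⟩): (a, b) = ((0.2419 - 0.419i), 0) → ((0.171 - 0.2963i), (0.171 - 0.2963i))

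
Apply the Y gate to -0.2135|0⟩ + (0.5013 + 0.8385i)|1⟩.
(0.8385 - 0.5013i)|0⟩ - 0.2135i|1⟩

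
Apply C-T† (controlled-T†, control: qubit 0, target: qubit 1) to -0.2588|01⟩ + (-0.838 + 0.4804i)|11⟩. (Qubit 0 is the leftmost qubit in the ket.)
-0.2588|01⟩ + (-0.2529 + 0.9322i)|11⟩

C-T† leaves the control-|0⟩ kets |00⟩, |01⟩ unchanged and applies T† to qubit 1 on the control-|1⟩ pair (|10⟩, |11⟩).
T† = [[1, 0], [0, (1/√2 - (1/√2)i)]].
With a = amp(|10⟩) = 0 and b = amp(|11⟩) = (-0.838 + 0.4804i):
new amp(|10⟩) = (1)·a = 0
new amp(|11⟩) = (1/√2 - (1/√2)i)·b = (-0.2529 + 0.9322i)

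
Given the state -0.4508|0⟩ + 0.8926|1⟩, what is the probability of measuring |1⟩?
0.7967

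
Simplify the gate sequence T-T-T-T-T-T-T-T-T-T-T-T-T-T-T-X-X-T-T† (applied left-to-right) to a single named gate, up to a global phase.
T†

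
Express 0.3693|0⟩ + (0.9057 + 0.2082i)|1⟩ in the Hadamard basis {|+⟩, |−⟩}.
(0.9016 + 0.1472i)|+⟩ + (-0.3793 - 0.1472i)|−⟩

With |ψ⟩ = α|0⟩ + β|1⟩, the Hadamard-basis coefficients are ⟨+|ψ⟩ = (α + β)/√2 and ⟨−|ψ⟩ = (α − β)/√2.
Here α = 0.3693, β = (0.9057 + 0.2082i): (α + β)/√2 = (0.9016 + 0.1472i), (α − β)/√2 = (-0.3793 - 0.1472i).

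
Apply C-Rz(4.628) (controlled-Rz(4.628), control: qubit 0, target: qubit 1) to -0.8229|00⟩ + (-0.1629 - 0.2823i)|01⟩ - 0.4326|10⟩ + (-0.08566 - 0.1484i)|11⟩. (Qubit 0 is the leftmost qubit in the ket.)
-0.8229|00⟩ + (-0.1629 - 0.2823i)|01⟩ + (0.2927 + 0.3185i)|10⟩ + (0.1672 + 0.03734i)|11⟩

C-Rz(4.628) leaves the control-|0⟩ kets |00⟩, |01⟩ unchanged and applies Rz(4.628) to qubit 1 on the control-|1⟩ pair (|10⟩, |11⟩).
Rz(4.628) = [[e^(−iθ/2), 0], [0, e^(iθ/2)]] with e^(±iθ/2) = cos(θ/2) ± i·sin(θ/2); θ = 4.628, cos(θ/2) ≈ -0.67665, sin(θ/2) ≈ 0.736305.
With a = amp(|10⟩) = -0.4326 and b = amp(|11⟩) = (-0.08566 - 0.1484i):
new amp(|10⟩) = (-0.67665 - 0.736305i)·a = (0.2927 + 0.3185i)
new amp(|11⟩) = (-0.67665 + 0.736305i)·b = (0.1672 + 0.03734i)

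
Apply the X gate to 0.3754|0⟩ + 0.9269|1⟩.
0.9269|0⟩ + 0.3754|1⟩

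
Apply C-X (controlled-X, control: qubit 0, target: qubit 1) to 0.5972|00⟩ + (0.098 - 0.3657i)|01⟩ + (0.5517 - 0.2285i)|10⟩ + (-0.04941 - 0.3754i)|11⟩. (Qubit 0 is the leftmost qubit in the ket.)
0.5972|00⟩ + (0.098 - 0.3657i)|01⟩ + (-0.04941 - 0.3754i)|10⟩ + (0.5517 - 0.2285i)|11⟩

C-X leaves the control-|0⟩ kets |00⟩, |01⟩ unchanged and applies X to qubit 1 on the control-|1⟩ pair (|10⟩, |11⟩).
X = [[0, 1], [1, 0]].
With a = amp(|10⟩) = (0.5517 - 0.2285i) and b = amp(|11⟩) = (-0.04941 - 0.3754i):
new amp(|10⟩) = (1)·b = (-0.04941 - 0.3754i)
new amp(|11⟩) = (1)·a = (0.5517 - 0.2285i)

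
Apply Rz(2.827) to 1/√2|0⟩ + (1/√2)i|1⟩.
(0.1108 - 0.6984i)|0⟩ + (-0.6984 + 0.1108i)|1⟩

Rz(2.827) = [[e^(−iθ/2), 0], [0, e^(iθ/2)]] with e^(±iθ/2) = cos(θ/2) ± i·sin(θ/2); θ = 2.827, cos(θ/2) ≈ 0.156648, sin(θ/2) ≈ 0.987654.
With a = amp(|0⟩) = 1/√2 and b = amp(|1⟩) = (1/√2)i:
new amp(|0⟩) = (0.156648 - 0.987654i)·a = (0.1108 - 0.6984i)
new amp(|1⟩) = (0.156648 + 0.987654i)·b = (-0.6984 + 0.1108i)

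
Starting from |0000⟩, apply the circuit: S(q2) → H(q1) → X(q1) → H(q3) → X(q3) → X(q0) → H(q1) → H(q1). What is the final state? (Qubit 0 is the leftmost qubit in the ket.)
1/2|1000⟩ + 1/2|1001⟩ + 1/2|1100⟩ + 1/2|1101⟩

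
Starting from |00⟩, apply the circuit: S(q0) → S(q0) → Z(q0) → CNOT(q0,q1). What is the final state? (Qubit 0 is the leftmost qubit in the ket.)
|00⟩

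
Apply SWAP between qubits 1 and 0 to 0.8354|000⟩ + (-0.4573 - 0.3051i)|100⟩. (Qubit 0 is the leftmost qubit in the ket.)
0.8354|000⟩ + (-0.4573 - 0.3051i)|010⟩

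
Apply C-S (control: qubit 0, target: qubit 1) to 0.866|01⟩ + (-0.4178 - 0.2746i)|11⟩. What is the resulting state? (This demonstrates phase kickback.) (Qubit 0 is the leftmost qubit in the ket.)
0.866|01⟩ + (0.2746 - 0.4178i)|11⟩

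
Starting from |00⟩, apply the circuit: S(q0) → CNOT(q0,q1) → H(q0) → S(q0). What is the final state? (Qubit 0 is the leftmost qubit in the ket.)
1/√2|00⟩ + (1/√2)i|10⟩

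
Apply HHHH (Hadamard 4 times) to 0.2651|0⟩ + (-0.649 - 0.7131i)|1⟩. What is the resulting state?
0.2651|0⟩ + (-0.649 - 0.7131i)|1⟩

H² = I, so an even number of Hadamards cancels: H^4 = I and the state is unchanged.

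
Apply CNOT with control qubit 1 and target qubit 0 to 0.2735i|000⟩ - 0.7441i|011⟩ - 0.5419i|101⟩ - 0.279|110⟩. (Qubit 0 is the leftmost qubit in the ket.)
0.2735i|000⟩ - 0.279|010⟩ - 0.5419i|101⟩ - 0.7441i|111⟩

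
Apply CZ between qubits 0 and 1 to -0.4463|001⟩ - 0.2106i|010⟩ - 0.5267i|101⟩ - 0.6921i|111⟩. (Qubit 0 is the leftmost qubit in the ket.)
-0.4463|001⟩ - 0.2106i|010⟩ - 0.5267i|101⟩ + 0.6921i|111⟩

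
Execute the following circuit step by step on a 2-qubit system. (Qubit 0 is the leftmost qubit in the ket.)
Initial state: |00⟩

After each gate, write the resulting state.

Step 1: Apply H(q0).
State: 1/√2|00⟩ + 1/√2|10⟩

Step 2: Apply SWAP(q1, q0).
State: 1/√2|00⟩ + 1/√2|01⟩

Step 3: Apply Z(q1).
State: 1/√2|00⟩ - 1/√2|01⟩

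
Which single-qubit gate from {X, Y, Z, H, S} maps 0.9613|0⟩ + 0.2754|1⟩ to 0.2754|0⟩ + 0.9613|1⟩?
X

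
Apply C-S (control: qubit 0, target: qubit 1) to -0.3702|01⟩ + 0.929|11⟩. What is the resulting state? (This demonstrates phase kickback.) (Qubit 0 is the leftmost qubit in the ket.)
-0.3702|01⟩ + 0.929i|11⟩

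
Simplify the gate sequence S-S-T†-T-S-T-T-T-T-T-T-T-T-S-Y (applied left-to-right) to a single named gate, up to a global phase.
Y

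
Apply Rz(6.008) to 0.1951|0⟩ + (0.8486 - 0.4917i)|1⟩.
(-0.1933 - 0.02676i)|0⟩ + (-0.7731 + 0.6034i)|1⟩

Rz(6.008) = [[e^(−iθ/2), 0], [0, e^(iθ/2)]] with e^(±iθ/2) = cos(θ/2) ± i·sin(θ/2); θ = 6.008, cos(θ/2) ≈ -0.990549, sin(θ/2) ≈ 0.137159.
With a = amp(|0⟩) = 0.1951 and b = amp(|1⟩) = (0.8486 - 0.4917i):
new amp(|0⟩) = (-0.990549 - 0.137159i)·a = (-0.1933 - 0.02676i)
new amp(|1⟩) = (-0.990549 + 0.137159i)·b = (-0.7731 + 0.6034i)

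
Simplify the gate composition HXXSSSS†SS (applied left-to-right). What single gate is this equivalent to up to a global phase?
H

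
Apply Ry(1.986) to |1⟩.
-0.8377|0⟩ + 0.5462|1⟩

Ry(1.986) = [[cos(θ/2), −sin(θ/2)], [sin(θ/2), cos(θ/2)]]; θ = 1.986, cos(θ/2) ≈ 0.546179, sin(θ/2) ≈ 0.837668.
With a = amp(|0⟩) = 0 and b = amp(|1⟩) = 1:
new amp(|0⟩) = (0.546179)·a + (-0.837668)·b = -0.8377
new amp(|1⟩) = (0.837668)·a + (0.546179)·b = 0.5462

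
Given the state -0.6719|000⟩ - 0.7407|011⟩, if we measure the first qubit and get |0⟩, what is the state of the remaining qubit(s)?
-0.6719|00⟩ - 0.7407|11⟩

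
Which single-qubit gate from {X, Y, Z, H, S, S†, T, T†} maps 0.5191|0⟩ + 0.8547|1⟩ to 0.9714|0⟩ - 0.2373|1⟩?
H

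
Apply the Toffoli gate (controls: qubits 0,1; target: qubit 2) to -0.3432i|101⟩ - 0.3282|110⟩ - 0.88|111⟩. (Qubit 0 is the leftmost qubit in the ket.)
-0.3432i|101⟩ - 0.88|110⟩ - 0.3282|111⟩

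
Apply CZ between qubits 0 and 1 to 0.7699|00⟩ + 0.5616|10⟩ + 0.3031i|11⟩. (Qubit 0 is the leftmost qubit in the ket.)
0.7699|00⟩ + 0.5616|10⟩ - 0.3031i|11⟩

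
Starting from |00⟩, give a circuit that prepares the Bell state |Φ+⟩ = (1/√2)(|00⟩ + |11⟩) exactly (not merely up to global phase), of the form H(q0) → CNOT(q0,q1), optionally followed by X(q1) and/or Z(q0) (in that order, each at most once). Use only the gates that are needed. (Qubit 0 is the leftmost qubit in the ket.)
H(q0) → CNOT(q0,q1)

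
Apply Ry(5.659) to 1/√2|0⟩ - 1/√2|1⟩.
-0.4558|0⟩ + 0.8901|1⟩

Ry(5.659) = [[cos(θ/2), −sin(θ/2)], [sin(θ/2), cos(θ/2)]]; θ = 5.659, cos(θ/2) ≈ -0.951693, sin(θ/2) ≈ 0.307051.
With a = amp(|0⟩) = 1/√2 and b = amp(|1⟩) = -1/√2:
new amp(|0⟩) = (-0.951693)·a + (-0.307051)·b = -0.4558
new amp(|1⟩) = (0.307051)·a + (-0.951693)·b = 0.8901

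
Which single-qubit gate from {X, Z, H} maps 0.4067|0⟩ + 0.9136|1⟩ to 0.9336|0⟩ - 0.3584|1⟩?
H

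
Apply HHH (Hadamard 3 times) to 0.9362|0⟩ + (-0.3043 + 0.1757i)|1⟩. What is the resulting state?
(0.4468 + 0.1242i)|0⟩ + (0.8772 - 0.1242i)|1⟩

H² = I, so H^3 = H: a single Hadamard. With (a, b) = (0.9362, (-0.3043 + 0.1757i)), H gives ((a + b)/√2, (a − b)/√2) = ((0.4468 + 0.1242i), (0.8772 - 0.1242i)).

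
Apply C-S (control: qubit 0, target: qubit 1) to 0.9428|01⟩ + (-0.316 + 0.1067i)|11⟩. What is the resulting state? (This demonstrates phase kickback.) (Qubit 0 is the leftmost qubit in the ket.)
0.9428|01⟩ + (-0.1067 - 0.316i)|11⟩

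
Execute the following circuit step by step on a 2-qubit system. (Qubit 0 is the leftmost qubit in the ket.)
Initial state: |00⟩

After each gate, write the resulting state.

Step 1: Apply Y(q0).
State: i|10⟩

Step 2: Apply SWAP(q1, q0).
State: i|01⟩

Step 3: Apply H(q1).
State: (1/√2)i|00⟩ - (1/√2)i|01⟩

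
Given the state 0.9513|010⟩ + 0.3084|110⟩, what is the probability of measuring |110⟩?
0.09511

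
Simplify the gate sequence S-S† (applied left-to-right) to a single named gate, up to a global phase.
I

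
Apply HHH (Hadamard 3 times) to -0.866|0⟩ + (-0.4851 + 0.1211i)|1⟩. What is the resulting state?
(-0.9554 + 0.08563i)|0⟩ + (-0.2693 - 0.08563i)|1⟩

H² = I, so H^3 = H: a single Hadamard. With (a, b) = (-0.866, (-0.4851 + 0.1211i)), H gives ((a + b)/√2, (a − b)/√2) = ((-0.9554 + 0.08563i), (-0.2693 - 0.08563i)).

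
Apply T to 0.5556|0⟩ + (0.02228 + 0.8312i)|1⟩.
0.5556|0⟩ + (-0.572 + 0.6035i)|1⟩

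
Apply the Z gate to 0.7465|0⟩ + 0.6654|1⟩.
0.7465|0⟩ - 0.6654|1⟩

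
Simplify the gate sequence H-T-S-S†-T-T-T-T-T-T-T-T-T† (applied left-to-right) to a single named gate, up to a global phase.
H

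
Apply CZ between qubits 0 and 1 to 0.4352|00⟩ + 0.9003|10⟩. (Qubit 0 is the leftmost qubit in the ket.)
0.4352|00⟩ + 0.9003|10⟩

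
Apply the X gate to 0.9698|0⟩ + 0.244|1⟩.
0.244|0⟩ + 0.9698|1⟩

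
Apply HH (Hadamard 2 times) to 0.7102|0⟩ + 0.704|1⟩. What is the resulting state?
0.7102|0⟩ + 0.704|1⟩

H² = I, so an even number of Hadamards cancels: H^2 = I and the state is unchanged.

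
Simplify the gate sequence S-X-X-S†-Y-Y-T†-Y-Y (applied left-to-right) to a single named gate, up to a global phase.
T†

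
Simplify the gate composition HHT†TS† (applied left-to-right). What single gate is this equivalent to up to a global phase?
S†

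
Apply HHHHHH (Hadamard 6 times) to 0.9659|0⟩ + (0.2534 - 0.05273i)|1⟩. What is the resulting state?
0.9659|0⟩ + (0.2534 - 0.05273i)|1⟩

H² = I, so an even number of Hadamards cancels: H^6 = I and the state is unchanged.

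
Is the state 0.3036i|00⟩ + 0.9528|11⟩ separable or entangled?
Entangled

Writing the state as a|00⟩ + b|01⟩ + c|10⟩ + d|11⟩, it is a product state iff ad − bc = 0.
Here (a, b, c, d) = (0.3036i, 0, 0, 0.9528): ad − bc = (0.3036i)(0.9528) − (0)(0) = 0.2893i ≠ 0, so the state is entangled.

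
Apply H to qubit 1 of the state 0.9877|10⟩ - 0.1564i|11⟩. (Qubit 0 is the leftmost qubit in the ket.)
(0.6984 - 0.1106i)|10⟩ + (0.6984 + 0.1106i)|11⟩

H on qubit 1 mixes each pair of kets that differ only in qubit 1: amplitudes (a, b) of (|…0…⟩, |…1…⟩) become ((a + b)/√2, (a − b)/√2). Kets absent from the input have amplitude 0.
(|10⟩, |11⟩): (a, b) = (0.9877, -0.1564i) → ((0.6984 - 0.1106i), (0.6984 + 0.1106i))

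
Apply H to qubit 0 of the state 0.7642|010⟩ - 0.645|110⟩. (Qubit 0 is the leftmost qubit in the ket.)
0.08429|010⟩ + 0.9965|110⟩

H on qubit 0 mixes each pair of kets that differ only in qubit 0: amplitudes (a, b) of (|…0…⟩, |…1…⟩) become ((a + b)/√2, (a − b)/√2). Kets absent from the input have amplitude 0.
(|010⟩, |110⟩): (a, b) = (0.7642, -0.645) → (0.08429, 0.9965)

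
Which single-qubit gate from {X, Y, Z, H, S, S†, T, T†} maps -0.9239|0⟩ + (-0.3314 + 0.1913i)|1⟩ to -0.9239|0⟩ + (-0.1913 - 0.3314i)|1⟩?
S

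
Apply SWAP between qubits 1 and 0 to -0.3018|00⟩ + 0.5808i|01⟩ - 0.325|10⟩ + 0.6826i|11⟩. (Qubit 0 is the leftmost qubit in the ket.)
-0.3018|00⟩ - 0.325|01⟩ + 0.5808i|10⟩ + 0.6826i|11⟩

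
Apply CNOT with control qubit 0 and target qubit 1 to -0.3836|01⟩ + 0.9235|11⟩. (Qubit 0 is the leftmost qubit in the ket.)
-0.3836|01⟩ + 0.9235|10⟩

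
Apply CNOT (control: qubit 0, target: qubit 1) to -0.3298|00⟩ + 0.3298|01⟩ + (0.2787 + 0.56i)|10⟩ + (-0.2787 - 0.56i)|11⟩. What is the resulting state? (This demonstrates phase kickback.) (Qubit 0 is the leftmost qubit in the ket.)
-0.3298|00⟩ + 0.3298|01⟩ + (-0.2787 - 0.56i)|10⟩ + (0.2787 + 0.56i)|11⟩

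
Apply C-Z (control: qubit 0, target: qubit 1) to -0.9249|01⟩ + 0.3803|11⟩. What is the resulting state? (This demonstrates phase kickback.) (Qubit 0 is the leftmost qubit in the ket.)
-0.9249|01⟩ - 0.3803|11⟩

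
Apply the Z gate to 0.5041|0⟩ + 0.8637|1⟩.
0.5041|0⟩ - 0.8637|1⟩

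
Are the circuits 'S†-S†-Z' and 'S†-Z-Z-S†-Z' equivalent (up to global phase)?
Yes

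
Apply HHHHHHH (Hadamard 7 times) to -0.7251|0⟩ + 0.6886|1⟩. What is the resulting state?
-0.02581|0⟩ - 0.9996|1⟩

H² = I, so H^7 = H: a single Hadamard. With (a, b) = (-0.7251, 0.6886), H gives ((a + b)/√2, (a − b)/√2) = (-0.02581, -0.9996).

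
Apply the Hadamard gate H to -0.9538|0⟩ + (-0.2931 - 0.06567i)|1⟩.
(-0.8817 - 0.04644i)|0⟩ + (-0.4672 + 0.04644i)|1⟩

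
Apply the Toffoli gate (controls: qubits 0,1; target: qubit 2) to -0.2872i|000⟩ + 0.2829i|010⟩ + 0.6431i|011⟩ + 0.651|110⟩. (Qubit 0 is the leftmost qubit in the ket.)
-0.2872i|000⟩ + 0.2829i|010⟩ + 0.6431i|011⟩ + 0.651|111⟩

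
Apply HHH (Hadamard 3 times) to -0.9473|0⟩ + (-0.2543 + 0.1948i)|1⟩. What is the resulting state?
(-0.8497 + 0.1377i)|0⟩ + (-0.49 - 0.1377i)|1⟩

H² = I, so H^3 = H: a single Hadamard. With (a, b) = (-0.9473, (-0.2543 + 0.1948i)), H gives ((a + b)/√2, (a − b)/√2) = ((-0.8497 + 0.1377i), (-0.49 - 0.1377i)).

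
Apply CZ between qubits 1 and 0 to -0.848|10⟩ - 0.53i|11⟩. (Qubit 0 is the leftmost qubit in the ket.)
-0.848|10⟩ + 0.53i|11⟩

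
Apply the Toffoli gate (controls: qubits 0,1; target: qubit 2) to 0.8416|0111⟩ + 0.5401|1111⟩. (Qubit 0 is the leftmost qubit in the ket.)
0.8416|0111⟩ + 0.5401|1101⟩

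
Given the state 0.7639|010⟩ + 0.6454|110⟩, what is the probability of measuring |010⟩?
0.5835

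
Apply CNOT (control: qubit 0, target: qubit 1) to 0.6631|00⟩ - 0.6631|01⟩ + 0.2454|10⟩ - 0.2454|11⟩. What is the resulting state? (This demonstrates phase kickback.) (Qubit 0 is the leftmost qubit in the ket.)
0.6631|00⟩ - 0.6631|01⟩ - 0.2454|10⟩ + 0.2454|11⟩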